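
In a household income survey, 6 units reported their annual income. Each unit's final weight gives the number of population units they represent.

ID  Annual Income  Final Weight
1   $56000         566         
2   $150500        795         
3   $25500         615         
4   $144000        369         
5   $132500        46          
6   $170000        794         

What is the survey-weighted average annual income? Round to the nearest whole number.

Weighted sum = 56000×566 + 150500×795 + 25500×615 + 144000×369 + 132500×46 + 170000×794
  = 31696000 + 119647500 + 15682500 + 53136000 + 6095000 + 134980000 = 361237000
Sum of weights = 566 + 795 + 615 + 369 + 46 + 794 = 3185
Weighted mean = 361237000 / 3185 = 113418.21

113418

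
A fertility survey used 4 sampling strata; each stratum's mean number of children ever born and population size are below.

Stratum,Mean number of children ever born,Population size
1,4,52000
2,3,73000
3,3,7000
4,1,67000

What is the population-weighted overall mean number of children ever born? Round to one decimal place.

Σ Nₕ·x̄ₕ = 4×52000 + 3×73000 + 3×7000 + 1×67000
  = 515000
Σ Nₕ = 52000 + 73000 + 7000 + 67000 = 199000
Overall mean = 515000 / 199000 = 2.5879397

2.6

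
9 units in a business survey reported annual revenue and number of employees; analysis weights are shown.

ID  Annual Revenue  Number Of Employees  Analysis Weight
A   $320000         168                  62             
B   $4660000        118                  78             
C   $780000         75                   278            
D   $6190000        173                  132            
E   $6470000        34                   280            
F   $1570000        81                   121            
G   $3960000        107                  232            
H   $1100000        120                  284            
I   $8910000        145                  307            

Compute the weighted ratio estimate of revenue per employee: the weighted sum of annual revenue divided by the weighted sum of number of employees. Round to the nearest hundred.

Σ wᵢ·y = 320000×62 + 4660000×78 + 780000×278 + 6190000×132 + 6470000×280 + 1570000×121 + 3960000×232 + 1100000×284 + 8910000×307
  = 19840000 + 363480000 + 216840000 + 817080000 + 1811600000 + 189970000 + 918720000 + 312400000 + 2735370000 = 7385300000
Σ wᵢ·x = 186046
Ratio = 7385300000 / 186046 = 39696.097

39700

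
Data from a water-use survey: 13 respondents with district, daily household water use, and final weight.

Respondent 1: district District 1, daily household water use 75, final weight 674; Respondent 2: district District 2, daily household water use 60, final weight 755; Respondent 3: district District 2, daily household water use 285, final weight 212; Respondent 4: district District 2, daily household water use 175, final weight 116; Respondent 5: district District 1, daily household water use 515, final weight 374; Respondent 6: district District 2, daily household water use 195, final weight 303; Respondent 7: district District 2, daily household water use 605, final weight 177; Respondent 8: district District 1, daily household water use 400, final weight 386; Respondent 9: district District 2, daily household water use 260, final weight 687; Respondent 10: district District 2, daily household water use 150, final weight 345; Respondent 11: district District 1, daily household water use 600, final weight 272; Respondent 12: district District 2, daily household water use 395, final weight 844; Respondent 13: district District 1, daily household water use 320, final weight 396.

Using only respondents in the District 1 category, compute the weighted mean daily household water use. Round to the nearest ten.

District 1 rows: 1, 5, 8, 11, 13
Weighted sum = 75×674 + 515×374 + 400×386 + 600×272 + 320×396
  = 687480
Sum of weights = 674 + 374 + 386 + 272 + 396 = 2102
Weighted mean = 687480 / 2102 = 327.05994

330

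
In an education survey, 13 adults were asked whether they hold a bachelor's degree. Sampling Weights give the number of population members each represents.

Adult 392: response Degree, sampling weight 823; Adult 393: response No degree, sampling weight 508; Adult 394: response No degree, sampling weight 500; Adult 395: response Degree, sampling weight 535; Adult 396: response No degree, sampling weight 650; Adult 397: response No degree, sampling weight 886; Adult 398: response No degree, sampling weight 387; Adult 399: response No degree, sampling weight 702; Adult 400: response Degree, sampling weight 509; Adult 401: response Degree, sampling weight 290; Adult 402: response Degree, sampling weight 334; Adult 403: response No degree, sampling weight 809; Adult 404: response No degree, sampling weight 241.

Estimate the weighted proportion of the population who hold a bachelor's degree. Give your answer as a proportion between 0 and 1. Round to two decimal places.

0.35

Sum of weights for 'Degree' = 823 + 535 + 509 + 290 + 334 = 2491
Total weight = 7174
Weighted proportion = 2491 / 7174 = 0.34722609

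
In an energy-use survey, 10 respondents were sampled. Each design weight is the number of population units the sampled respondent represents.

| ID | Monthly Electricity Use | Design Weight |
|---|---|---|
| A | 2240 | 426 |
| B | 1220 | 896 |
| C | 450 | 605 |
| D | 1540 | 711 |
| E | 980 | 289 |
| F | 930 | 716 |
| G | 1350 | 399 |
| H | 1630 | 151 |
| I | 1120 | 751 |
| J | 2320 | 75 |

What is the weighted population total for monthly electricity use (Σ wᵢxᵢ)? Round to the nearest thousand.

6164000

Weighted total = 2240×426 + 1220×896 + 450×605 + 1540×711 + 980×289 + 930×716 + 1350×399 + 1630×151 + 1120×751 + 2320×75
  = 954240 + 1093120 + 272250 + 1094940 + 283220 + 665880 + 538650 + 246130 + 841120 + 174000 = 6163550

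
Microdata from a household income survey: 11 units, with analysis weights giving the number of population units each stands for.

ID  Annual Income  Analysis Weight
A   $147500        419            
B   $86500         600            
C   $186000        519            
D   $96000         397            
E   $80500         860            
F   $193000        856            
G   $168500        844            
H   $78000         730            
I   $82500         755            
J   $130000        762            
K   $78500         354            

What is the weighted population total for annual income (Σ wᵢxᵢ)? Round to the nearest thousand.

Weighted total = 871077000

871077000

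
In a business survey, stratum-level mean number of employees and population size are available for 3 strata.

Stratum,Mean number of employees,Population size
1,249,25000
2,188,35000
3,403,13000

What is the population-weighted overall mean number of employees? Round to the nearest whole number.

247

Σ Nₕ·x̄ₕ = 249×25000 + 188×35000 + 403×13000
  = 6225000 + 6580000 + 5239000 = 18044000
Σ Nₕ = 73000
Overall mean = 18044000 / 73000 = 247.17808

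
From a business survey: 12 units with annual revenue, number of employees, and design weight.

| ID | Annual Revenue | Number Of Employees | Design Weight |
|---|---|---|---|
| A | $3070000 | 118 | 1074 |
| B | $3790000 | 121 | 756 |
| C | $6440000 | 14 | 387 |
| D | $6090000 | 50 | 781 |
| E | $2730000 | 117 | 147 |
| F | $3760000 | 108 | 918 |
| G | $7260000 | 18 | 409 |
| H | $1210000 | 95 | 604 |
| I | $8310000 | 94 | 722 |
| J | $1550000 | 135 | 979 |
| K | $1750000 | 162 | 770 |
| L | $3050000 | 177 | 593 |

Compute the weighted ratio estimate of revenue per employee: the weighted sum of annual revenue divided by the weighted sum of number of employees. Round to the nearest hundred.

36200

Σ wᵢ·y = 3070000×1074 + 3790000×756 + 6440000×387 + 6090000×781 + 2730000×147 + 3760000×918 + 7260000×409 + 1210000×604 + 8310000×722 + 1550000×979 + 1750000×770 + 3050000×593
  = 3297180000 + 2865240000 + 2492280000 + 4756290000 + 401310000 + 3451680000 + 2969340000 + 730840000 + 5999820000 + 1517450000 + 1347500000 + 1808650000 = 31637580000
Σ wᵢ·x = 873495
Ratio = 31637580000 / 873495 = 36219.532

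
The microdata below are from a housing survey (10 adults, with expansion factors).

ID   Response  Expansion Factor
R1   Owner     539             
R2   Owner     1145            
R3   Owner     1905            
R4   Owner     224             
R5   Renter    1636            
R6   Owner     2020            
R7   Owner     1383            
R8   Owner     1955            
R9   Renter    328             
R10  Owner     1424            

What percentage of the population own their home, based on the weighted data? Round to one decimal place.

Sum of weights for 'Owner' = 539 + 1145 + 1905 + 224 + 2020 + 1383 + 1955 + 1424 = 10595
Total weight = 539 + 1145 + 1905 + 224 + 1636 + 2020 + 1383 + 1955 + 328 + 1424 = 12559
Weighted proportion = 10595 / 12559 = 0.84361812 → 84.361812%

84.4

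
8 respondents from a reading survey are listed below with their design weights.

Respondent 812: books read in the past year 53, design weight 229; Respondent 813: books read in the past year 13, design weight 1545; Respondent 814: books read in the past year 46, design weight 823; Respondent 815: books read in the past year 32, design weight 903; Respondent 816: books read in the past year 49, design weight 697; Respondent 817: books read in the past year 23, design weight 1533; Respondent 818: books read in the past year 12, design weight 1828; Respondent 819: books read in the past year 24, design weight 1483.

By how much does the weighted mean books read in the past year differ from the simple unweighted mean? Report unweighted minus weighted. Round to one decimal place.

Unweighted sum = 252
Unweighted mean = 252 / 8 = 31.5
Weighted sum = 53×229 + 13×1545 + 46×823 + 32×903 + 49×697 + 23×1533 + 12×1828 + 24×1483
  = 12137 + 20085 + 37858 + 28896 + 34153 + 35259 + 21936 + 35592 = 225916
Sum of weights = 229 + 1545 + 823 + 903 + 697 + 1533 + 1828 + 1483 = 9041
Weighted mean = 225916 / 9041 = 24.987944
Difference (unweighted minus weighted) = 6.5120562

6.5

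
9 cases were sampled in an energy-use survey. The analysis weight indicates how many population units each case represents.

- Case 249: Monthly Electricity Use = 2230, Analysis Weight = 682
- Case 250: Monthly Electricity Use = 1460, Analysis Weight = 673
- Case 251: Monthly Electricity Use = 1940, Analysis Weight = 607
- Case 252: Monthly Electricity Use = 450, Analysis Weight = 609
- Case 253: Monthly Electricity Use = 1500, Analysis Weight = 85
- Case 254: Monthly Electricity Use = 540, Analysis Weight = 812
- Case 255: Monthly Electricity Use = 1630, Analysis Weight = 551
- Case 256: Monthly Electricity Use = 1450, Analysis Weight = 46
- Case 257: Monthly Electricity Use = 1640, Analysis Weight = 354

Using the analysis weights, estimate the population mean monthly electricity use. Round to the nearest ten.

Weighted sum = 2230×682 + 1460×673 + 1940×607 + 450×609 + 1500×85 + 540×812 + 1630×551 + 1450×46 + 1640×354
  = 1520860 + 982580 + 1177580 + 274050 + 127500 + 438480 + 898130 + 66700 + 580560 = 6066440
Sum of weights = 682 + 673 + 607 + 609 + 85 + 812 + 551 + 46 + 354 = 4419
Weighted mean = 6066440 / 4419 = 1372.8083

1370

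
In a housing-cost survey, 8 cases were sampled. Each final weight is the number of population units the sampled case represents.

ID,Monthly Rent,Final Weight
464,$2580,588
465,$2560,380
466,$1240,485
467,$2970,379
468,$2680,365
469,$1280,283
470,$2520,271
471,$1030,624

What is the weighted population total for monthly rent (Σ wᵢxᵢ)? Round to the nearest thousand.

6883000

Weighted total = 2580×588 + 2560×380 + 1240×485 + 2970×379 + 2680×365 + 1280×283 + 2520×271 + 1030×624
  = 6882950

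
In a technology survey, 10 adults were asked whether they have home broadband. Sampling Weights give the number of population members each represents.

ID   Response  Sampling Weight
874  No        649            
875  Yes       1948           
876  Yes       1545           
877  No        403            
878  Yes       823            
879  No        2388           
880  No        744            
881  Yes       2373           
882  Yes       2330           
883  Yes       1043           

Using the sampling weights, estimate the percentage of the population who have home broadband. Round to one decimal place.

Sum of weights for 'Yes' = 1948 + 1545 + 823 + 2373 + 2330 + 1043 = 10062
Total weight = 649 + 1948 + 1545 + 403 + 823 + 2388 + 744 + 2373 + 2330 + 1043 = 14246
Weighted proportion = 10062 / 14246 = 0.70630352 → 70.630352%

70.6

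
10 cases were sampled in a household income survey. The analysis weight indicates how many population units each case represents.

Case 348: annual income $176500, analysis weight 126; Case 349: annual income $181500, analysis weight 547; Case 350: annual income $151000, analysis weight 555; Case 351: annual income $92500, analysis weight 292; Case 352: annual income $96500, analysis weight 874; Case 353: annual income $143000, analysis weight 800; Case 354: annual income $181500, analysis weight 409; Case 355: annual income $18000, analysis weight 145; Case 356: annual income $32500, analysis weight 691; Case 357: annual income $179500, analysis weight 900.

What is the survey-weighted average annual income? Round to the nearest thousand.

Weighted sum = 176500×126 + 181500×547 + 151000×555 + 92500×292 + 96500×874 + 143000×800 + 181500×409 + 18000×145 + 32500×691 + 179500×900
  = 691926500
Sum of weights = 126 + 547 + 555 + 292 + 874 + 800 + 409 + 145 + 691 + 900 = 5339
Weighted mean = 691926500 / 5339 = 129598.52

130000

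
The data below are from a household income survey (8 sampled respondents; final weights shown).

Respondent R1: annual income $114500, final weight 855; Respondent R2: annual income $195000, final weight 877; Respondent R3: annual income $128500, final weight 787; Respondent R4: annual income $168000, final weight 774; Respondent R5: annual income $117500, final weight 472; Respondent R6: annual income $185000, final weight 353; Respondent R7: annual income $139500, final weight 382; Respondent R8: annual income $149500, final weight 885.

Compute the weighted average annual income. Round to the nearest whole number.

Weighted sum = 114500×855 + 195000×877 + 128500×787 + 168000×774 + 117500×472 + 185000×353 + 139500×382 + 149500×885
  = 97897500 + 171015000 + 101129500 + 130032000 + 55460000 + 65305000 + 53289000 + 132307500 = 806435500
Sum of weights = 855 + 877 + 787 + 774 + 472 + 353 + 382 + 885 = 5385
Weighted mean = 806435500 / 5385 = 149755.9

149756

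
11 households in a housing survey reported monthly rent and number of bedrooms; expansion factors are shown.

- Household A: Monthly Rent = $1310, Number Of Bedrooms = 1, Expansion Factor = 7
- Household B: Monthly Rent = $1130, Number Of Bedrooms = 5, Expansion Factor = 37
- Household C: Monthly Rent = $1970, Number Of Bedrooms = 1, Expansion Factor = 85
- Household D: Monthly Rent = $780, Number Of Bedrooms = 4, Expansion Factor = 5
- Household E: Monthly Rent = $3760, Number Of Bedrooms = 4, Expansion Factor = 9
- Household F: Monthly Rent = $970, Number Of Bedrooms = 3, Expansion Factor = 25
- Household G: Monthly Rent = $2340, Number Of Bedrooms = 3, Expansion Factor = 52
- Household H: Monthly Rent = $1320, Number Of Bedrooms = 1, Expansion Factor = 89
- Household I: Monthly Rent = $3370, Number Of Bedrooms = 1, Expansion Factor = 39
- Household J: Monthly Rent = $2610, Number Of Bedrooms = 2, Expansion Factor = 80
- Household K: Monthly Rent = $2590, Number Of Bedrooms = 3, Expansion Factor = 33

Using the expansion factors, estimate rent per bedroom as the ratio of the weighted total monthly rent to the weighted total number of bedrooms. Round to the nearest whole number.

994

Σ wᵢ·y = 1310×7 + 1130×37 + 1970×85 + 780×5 + 3760×9 + 970×25 + 2340×52 + 1320×89 + 3370×39 + 2610×80 + 2590×33
  = 9170 + 41810 + 167450 + 3900 + 33840 + 24250 + 121680 + 117480 + 131430 + 208800 + 85470 = 945280
Σ wᵢ·x = 951
Ratio = 945280 / 951 = 993.98528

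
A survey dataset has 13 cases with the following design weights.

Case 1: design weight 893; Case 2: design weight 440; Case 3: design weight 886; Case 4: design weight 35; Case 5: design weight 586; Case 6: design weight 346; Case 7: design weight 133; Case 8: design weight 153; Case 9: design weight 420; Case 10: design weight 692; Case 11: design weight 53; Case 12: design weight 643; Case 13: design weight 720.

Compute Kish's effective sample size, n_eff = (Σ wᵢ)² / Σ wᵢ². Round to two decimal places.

9.30

Σ wᵢ = 6000
Σ wᵢ² = 3871402
n_eff = 6000² / 3871402 = 36000000 / 3871402 = 9.2989568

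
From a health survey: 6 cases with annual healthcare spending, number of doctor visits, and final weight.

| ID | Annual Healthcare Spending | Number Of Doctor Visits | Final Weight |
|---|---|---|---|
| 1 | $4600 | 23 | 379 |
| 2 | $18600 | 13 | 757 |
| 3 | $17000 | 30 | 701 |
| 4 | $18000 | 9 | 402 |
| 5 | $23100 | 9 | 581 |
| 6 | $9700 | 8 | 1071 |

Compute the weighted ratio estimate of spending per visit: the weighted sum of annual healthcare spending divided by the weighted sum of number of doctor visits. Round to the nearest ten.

Σ wᵢ·y = 58786400
Σ wᵢ·x = 23×379 + 13×757 + 30×701 + 9×402 + 9×581 + 8×1071
  = 8717 + 9841 + 21030 + 3618 + 5229 + 8568 = 57003
Ratio = 58786400 / 57003 = 1031.2861

1030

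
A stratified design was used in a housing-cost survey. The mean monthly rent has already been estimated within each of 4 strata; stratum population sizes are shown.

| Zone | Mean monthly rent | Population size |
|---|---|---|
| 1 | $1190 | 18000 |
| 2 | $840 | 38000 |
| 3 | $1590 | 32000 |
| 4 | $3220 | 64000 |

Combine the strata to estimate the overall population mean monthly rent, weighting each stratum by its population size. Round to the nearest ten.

2040

Σ Nₕ·x̄ₕ = 310300000
Σ Nₕ = 18000 + 38000 + 32000 + 64000 = 152000
Overall mean = 310300000 / 152000 = 2041.4474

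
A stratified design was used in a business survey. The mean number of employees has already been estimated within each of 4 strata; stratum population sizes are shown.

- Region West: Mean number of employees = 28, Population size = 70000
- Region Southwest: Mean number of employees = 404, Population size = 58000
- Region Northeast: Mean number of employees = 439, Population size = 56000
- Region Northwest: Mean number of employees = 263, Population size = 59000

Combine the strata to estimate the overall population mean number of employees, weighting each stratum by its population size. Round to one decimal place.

Σ Nₕ·x̄ₕ = 28×70000 + 404×58000 + 439×56000 + 263×59000
  = 1960000 + 23432000 + 24584000 + 15517000 = 65493000
Σ Nₕ = 243000
Overall mean = 65493000 / 243000 = 269.51852

269.5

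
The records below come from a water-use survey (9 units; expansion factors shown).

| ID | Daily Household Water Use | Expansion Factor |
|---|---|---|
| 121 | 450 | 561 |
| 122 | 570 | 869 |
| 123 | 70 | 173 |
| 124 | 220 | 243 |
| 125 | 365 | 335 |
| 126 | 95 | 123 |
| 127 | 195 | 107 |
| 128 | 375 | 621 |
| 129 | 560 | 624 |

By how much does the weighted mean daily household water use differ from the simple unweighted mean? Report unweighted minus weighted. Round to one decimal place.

Unweighted sum = 450 + 570 + 70 + 220 + 365 + 95 + 195 + 375 + 560 = 2900
Unweighted mean = 2900 / 9 = 322.22222
Weighted sum = 1550490
Sum of weights = 561 + 869 + 173 + 243 + 335 + 123 + 107 + 621 + 624 = 3656
Weighted mean = 1550490 / 3656 = 424.09464
Difference (unweighted minus weighted) = -101.87242

-101.9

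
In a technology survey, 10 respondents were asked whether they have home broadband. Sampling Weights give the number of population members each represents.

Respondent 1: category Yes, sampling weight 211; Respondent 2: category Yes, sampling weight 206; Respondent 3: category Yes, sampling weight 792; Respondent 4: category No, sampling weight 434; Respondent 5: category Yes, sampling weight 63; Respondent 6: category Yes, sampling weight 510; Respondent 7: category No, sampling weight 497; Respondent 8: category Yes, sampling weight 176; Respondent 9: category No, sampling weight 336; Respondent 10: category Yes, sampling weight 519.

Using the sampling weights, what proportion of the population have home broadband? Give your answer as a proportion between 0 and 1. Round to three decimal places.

Sum of weights for 'Yes' = 211 + 206 + 792 + 63 + 510 + 176 + 519 = 2477
Total weight = 211 + 206 + 792 + 434 + 63 + 510 + 497 + 176 + 336 + 519 = 3744
Weighted proportion = 2477 / 3744 = 0.66159188

0.662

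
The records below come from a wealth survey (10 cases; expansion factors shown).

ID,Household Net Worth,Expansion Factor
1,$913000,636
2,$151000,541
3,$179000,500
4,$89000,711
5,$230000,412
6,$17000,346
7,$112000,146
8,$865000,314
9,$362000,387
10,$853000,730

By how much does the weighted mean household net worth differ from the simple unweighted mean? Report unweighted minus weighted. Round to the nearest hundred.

-39300

Unweighted sum = 913000 + 151000 + 179000 + 89000 + 230000 + 17000 + 112000 + 865000 + 362000 + 853000 = 3771000
Unweighted mean = 3771000 / 10 = 377100
Weighted sum = 913000×636 + 151000×541 + 179000×500 + 89000×711 + 230000×412 + 17000×346 + 112000×146 + 865000×314 + 362000×387 + 853000×730
  = 580668000 + 81691000 + 89500000 + 63279000 + 94760000 + 5882000 + 16352000 + 271610000 + 140094000 + 622690000 = 1966526000
Sum of weights = 636 + 541 + 500 + 711 + 412 + 346 + 146 + 314 + 387 + 730 = 4723
Weighted mean = 1966526000 / 4723 = 416372.22
Difference (unweighted minus weighted) = -39272.221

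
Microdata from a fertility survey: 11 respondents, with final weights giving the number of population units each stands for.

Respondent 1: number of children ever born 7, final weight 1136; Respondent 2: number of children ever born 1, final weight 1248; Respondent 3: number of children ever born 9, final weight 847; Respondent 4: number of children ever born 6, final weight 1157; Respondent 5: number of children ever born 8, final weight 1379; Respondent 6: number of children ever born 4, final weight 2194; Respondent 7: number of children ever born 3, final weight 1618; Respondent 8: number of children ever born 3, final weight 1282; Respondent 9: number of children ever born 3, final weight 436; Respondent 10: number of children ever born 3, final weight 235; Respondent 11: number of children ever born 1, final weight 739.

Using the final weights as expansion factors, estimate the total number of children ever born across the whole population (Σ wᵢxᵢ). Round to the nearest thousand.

55000

Weighted total = 7×1136 + 1×1248 + 9×847 + 6×1157 + 8×1379 + 4×2194 + 3×1618 + 3×1282 + 3×436 + 3×235 + 1×739
  = 7952 + 1248 + 7623 + 6942 + 11032 + 8776 + 4854 + 3846 + 1308 + 705 + 739 = 55025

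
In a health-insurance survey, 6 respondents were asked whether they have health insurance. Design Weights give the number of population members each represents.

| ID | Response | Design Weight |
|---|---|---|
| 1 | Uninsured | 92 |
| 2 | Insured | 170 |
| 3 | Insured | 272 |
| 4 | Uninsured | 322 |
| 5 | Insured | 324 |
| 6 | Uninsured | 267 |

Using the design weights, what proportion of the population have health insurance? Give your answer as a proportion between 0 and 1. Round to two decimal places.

Sum of weights for 'Insured' = 170 + 272 + 324 = 766
Total weight = 92 + 170 + 272 + 322 + 324 + 267 = 1447
Weighted proportion = 766 / 1447 = 0.52937111

0.53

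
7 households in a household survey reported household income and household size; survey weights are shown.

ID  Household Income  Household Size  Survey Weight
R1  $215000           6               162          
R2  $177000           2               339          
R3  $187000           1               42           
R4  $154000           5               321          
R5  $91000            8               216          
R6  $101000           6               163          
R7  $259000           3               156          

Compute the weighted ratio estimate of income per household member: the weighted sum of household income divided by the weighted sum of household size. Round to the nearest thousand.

Σ wᵢ·y = 215000×162 + 177000×339 + 187000×42 + 154000×321 + 91000×216 + 101000×163 + 259000×156
  = 34830000 + 60003000 + 7854000 + 49434000 + 19656000 + 16463000 + 40404000 = 228644000
Σ wᵢ·x = 6×162 + 2×339 + 1×42 + 5×321 + 8×216 + 6×163 + 3×156
  = 972 + 678 + 42 + 1605 + 1728 + 978 + 468 = 6471
Ratio = 228644000 / 6471 = 35333.642

35000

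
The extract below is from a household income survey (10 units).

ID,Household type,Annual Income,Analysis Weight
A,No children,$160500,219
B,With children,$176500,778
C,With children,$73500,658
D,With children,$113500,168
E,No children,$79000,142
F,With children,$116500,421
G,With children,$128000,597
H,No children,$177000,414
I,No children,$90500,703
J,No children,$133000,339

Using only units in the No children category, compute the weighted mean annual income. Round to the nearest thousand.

126000

No children rows: A, E, H, I, J
Weighted sum = 228354000
Sum of weights = 219 + 142 + 414 + 703 + 339 = 1817
Weighted mean = 228354000 / 1817 = 125676.39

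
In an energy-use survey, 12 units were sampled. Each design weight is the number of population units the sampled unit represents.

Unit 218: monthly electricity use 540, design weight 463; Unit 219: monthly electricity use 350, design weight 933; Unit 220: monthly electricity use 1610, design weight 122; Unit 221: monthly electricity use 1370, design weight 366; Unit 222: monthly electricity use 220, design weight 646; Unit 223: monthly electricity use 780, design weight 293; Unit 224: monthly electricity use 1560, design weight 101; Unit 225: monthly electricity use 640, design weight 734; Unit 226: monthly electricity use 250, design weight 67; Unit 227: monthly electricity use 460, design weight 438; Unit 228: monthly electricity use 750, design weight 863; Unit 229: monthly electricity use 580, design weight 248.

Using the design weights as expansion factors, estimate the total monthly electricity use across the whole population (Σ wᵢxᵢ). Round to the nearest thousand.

3282000

Weighted total = 3281710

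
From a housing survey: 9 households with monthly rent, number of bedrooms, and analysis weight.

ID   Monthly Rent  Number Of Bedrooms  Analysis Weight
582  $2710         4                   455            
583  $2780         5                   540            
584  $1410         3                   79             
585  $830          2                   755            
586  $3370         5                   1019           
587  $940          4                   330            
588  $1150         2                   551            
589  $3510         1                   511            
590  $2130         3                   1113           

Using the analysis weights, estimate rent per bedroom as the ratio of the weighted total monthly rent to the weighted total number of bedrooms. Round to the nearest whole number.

681

Σ wᵢ·y = 2710×455 + 2780×540 + 1410×79 + 830×755 + 3370×1019 + 940×330 + 1150×551 + 3510×511 + 2130×1113
  = 1233050 + 1501200 + 111390 + 626650 + 3434030 + 310200 + 633650 + 1793610 + 2370690 = 12014470
Σ wᵢ·x = 4×455 + 5×540 + 3×79 + 2×755 + 5×1019 + 4×330 + 2×551 + 1×511 + 3×1113
  = 1820 + 2700 + 237 + 1510 + 5095 + 1320 + 1102 + 511 + 3339 = 17634
Ratio = 12014470 / 17634 = 681.32415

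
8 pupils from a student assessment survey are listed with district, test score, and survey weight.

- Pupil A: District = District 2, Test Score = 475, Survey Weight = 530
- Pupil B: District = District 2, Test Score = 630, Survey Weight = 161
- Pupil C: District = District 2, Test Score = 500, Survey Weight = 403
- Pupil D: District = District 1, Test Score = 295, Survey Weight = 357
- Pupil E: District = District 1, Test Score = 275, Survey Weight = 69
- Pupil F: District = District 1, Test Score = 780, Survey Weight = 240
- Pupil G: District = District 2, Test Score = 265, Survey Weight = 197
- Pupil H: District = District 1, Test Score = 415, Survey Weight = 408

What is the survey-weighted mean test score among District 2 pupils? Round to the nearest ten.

470

District 2 rows: A, B, C, G
Weighted sum = 606885
Sum of weights = 530 + 161 + 403 + 197 = 1291
Weighted mean = 606885 / 1291 = 470.08908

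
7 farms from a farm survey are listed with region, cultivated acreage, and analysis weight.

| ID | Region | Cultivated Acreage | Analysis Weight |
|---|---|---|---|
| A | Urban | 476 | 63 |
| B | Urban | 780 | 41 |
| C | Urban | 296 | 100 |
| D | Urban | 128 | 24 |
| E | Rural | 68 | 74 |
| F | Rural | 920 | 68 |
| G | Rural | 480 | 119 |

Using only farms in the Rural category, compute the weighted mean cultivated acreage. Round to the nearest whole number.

478

Rural rows: E, F, G
Weighted sum = 68×74 + 920×68 + 480×119
  = 124712
Sum of weights = 74 + 68 + 119 = 261
Weighted mean = 124712 / 261 = 477.82375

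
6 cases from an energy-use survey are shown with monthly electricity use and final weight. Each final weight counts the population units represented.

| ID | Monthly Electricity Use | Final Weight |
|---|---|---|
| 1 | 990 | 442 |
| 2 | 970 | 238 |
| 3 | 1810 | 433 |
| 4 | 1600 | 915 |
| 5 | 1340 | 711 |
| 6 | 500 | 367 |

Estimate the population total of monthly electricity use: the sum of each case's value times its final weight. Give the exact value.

Weighted total = 990×442 + 970×238 + 1810×433 + 1600×915 + 1340×711 + 500×367
  = 4052410

4052410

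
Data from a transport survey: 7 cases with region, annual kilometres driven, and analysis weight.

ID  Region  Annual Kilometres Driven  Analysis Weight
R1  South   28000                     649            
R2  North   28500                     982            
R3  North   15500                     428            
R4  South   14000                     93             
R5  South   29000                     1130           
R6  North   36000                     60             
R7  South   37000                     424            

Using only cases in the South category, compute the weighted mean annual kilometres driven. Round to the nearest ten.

South rows: R1, R4, R5, R7
Weighted sum = 28000×649 + 14000×93 + 29000×1130 + 37000×424
  = 18172000 + 1302000 + 32770000 + 15688000 = 67932000
Sum of weights = 649 + 93 + 1130 + 424 = 2296
Weighted mean = 67932000 / 2296 = 29587.108

29590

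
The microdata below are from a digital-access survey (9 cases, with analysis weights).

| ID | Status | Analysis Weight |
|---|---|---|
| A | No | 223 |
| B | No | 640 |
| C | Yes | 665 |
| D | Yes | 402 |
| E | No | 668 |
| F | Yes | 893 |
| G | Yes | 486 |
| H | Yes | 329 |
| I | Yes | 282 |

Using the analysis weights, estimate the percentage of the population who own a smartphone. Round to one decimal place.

Sum of weights for 'Yes' = 665 + 402 + 893 + 486 + 329 + 282 = 3057
Total weight = 4588
Weighted proportion = 3057 / 4588 = 0.6663034 → 66.63034%

66.6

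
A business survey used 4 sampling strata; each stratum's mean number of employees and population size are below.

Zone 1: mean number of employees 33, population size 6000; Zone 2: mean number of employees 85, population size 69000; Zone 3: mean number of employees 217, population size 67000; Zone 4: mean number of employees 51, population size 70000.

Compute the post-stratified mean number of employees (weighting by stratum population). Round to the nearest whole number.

Σ Nₕ·x̄ₕ = 33×6000 + 85×69000 + 217×67000 + 51×70000
  = 198000 + 5865000 + 14539000 + 3570000 = 24172000
Σ Nₕ = 6000 + 69000 + 67000 + 70000 = 212000
Overall mean = 24172000 / 212000 = 114.01887

114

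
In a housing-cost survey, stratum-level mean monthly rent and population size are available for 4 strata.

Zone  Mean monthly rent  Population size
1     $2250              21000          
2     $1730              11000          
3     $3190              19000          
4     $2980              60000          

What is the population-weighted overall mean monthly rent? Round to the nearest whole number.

Σ Nₕ·x̄ₕ = 2250×21000 + 1730×11000 + 3190×19000 + 2980×60000
  = 47250000 + 19030000 + 60610000 + 178800000 = 305690000
Σ Nₕ = 21000 + 11000 + 19000 + 60000 = 111000
Overall mean = 305690000 / 111000 = 2753.964

2754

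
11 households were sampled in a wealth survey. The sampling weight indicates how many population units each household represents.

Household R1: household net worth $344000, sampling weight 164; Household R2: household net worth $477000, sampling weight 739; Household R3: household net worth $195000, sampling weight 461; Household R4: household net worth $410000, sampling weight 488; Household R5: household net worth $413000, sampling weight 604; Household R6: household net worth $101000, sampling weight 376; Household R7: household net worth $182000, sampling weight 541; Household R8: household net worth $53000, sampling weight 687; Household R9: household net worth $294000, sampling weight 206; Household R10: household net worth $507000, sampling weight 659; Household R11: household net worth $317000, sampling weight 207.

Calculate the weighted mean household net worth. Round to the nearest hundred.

Weighted sum = 344000×164 + 477000×739 + 195000×461 + 410000×488 + 413000×604 + 101000×376 + 182000×541 + 53000×687 + 294000×206 + 507000×659 + 317000×207
  = 56416000 + 352503000 + 89895000 + 200080000 + 249452000 + 37976000 + 98462000 + 36411000 + 60564000 + 334113000 + 65619000 = 1581491000
Sum of weights = 5132
Weighted mean = 1581491000 / 5132 = 308162.7

308200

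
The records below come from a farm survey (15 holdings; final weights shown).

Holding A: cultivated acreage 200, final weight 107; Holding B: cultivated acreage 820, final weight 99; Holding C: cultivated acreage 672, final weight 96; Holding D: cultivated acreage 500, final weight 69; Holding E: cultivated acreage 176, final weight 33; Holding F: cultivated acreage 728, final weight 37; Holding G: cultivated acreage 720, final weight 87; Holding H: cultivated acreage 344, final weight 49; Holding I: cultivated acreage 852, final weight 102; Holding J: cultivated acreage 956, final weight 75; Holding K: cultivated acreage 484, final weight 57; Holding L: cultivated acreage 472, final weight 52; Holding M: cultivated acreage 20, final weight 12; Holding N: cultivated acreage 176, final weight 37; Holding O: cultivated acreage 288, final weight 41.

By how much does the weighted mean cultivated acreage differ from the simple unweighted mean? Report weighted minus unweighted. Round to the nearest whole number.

76

Unweighted sum = 7408
Unweighted mean = 7408 / 15 = 493.86667
Weighted sum = 543128
Sum of weights = 953
Weighted mean = 543128 / 953 = 569.91396
Difference (weighted minus unweighted) = 76.047289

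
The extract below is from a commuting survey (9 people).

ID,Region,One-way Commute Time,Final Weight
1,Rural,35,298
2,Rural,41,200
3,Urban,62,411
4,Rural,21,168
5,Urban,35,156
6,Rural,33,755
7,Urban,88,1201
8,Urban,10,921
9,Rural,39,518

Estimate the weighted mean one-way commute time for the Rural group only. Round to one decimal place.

34.7

Rural rows: 1, 2, 4, 6, 9
Weighted sum = 35×298 + 41×200 + 21×168 + 33×755 + 39×518
  = 10430 + 8200 + 3528 + 24915 + 20202 = 67275
Sum of weights = 298 + 200 + 168 + 755 + 518 = 1939
Weighted mean = 67275 / 1939 = 34.695719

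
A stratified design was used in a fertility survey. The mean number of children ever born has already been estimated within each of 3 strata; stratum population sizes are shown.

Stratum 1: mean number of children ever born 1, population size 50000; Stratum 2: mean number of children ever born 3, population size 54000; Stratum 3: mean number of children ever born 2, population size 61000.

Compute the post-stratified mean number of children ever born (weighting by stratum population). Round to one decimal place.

2.0

Σ Nₕ·x̄ₕ = 1×50000 + 3×54000 + 2×61000
  = 334000
Σ Nₕ = 50000 + 54000 + 61000 = 165000
Overall mean = 334000 / 165000 = 2.0242424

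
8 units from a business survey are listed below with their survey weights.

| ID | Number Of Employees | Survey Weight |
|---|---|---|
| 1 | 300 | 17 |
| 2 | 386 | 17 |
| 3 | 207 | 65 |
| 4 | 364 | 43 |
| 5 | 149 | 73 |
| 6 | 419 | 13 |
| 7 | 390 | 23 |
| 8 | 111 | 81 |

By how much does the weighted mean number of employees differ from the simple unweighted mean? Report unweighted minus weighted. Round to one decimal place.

64.7

Unweighted sum = 300 + 386 + 207 + 364 + 149 + 419 + 390 + 111 = 2326
Unweighted mean = 2326 / 8 = 290.75
Weighted sum = 300×17 + 386×17 + 207×65 + 364×43 + 149×73 + 419×13 + 390×23 + 111×81
  = 5100 + 6562 + 13455 + 15652 + 10877 + 5447 + 8970 + 8991 = 75054
Sum of weights = 17 + 17 + 65 + 43 + 73 + 13 + 23 + 81 = 332
Weighted mean = 75054 / 332 = 226.06627
Difference (unweighted minus weighted) = 64.683735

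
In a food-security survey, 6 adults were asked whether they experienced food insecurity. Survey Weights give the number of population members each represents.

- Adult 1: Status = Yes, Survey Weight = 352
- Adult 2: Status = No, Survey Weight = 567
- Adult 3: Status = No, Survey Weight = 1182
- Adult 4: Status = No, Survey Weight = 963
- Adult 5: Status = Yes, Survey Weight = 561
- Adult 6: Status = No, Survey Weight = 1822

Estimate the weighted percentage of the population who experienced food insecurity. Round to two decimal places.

Sum of weights for 'Yes' = 352 + 561 = 913
Total weight = 352 + 567 + 1182 + 963 + 561 + 1822 = 5447
Weighted proportion = 913 / 5447 = 0.1676152 → 16.76152%

16.76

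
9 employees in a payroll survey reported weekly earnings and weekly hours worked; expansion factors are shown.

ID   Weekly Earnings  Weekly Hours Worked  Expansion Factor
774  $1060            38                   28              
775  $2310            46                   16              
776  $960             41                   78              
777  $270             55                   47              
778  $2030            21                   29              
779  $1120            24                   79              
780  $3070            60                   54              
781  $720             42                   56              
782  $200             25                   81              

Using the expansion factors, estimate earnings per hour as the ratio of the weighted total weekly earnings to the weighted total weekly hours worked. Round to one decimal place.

29.6

Σ wᵢ·y = 1060×28 + 2310×16 + 960×78 + 270×47 + 2030×29 + 1120×79 + 3070×54 + 720×56 + 200×81
  = 29680 + 36960 + 74880 + 12690 + 58870 + 88480 + 165780 + 40320 + 16200 = 523860
Σ wᵢ·x = 38×28 + 46×16 + 41×78 + 55×47 + 21×29 + 24×79 + 60×54 + 42×56 + 25×81
  = 1064 + 736 + 3198 + 2585 + 609 + 1896 + 3240 + 2352 + 2025 = 17705
Ratio = 523860 / 17705 = 29.588252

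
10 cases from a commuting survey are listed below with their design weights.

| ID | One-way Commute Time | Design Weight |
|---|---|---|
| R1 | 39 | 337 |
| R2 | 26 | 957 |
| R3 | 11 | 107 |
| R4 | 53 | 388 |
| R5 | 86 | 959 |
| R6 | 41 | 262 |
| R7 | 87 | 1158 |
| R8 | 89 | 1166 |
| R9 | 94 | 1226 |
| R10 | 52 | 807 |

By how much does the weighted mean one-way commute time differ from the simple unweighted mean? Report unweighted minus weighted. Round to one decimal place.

Unweighted sum = 39 + 26 + 11 + 53 + 86 + 41 + 87 + 89 + 94 + 52 = 578
Unweighted mean = 578 / 10 = 57.8
Weighted sum = 39×337 + 26×957 + 11×107 + 53×388 + 86×959 + 41×262 + 87×1158 + 89×1166 + 94×1226 + 52×807
  = 13143 + 24882 + 1177 + 20564 + 82474 + 10742 + 100746 + 103774 + 115244 + 41964 = 514710
Sum of weights = 337 + 957 + 107 + 388 + 959 + 262 + 1158 + 1166 + 1226 + 807 = 7367
Weighted mean = 514710 / 7367 = 69.866974
Difference (unweighted minus weighted) = -12.066974

-12.1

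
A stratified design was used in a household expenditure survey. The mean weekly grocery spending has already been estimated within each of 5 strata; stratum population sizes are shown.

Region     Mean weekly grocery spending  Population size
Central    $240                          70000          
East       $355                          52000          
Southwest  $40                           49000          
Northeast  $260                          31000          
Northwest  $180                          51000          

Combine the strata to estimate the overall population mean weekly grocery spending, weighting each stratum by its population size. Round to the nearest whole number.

215

Σ Nₕ·x̄ₕ = 240×70000 + 355×52000 + 40×49000 + 260×31000 + 180×51000
  = 16800000 + 18460000 + 1960000 + 8060000 + 9180000 = 54460000
Σ Nₕ = 70000 + 52000 + 49000 + 31000 + 51000 = 253000
Overall mean = 54460000 / 253000 = 215.25692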